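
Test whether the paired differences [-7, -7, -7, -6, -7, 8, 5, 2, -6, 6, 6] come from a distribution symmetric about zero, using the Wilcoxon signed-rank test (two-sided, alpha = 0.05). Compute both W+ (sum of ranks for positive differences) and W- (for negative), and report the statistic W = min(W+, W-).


Step 1: Drop any zero differences (none here) and take |d_i|.
|d| = [7, 7, 7, 6, 7, 8, 5, 2, 6, 6, 6]
Step 2: Midrank |d_i| (ties get averaged ranks).
ranks: |7|->8.5, |7|->8.5, |7|->8.5, |6|->4.5, |7|->8.5, |8|->11, |5|->2, |2|->1, |6|->4.5, |6|->4.5, |6|->4.5
Step 3: Attach original signs; sum ranks with positive sign and with negative sign.
W+ = 11 + 2 + 1 + 4.5 + 4.5 = 23
W- = 8.5 + 8.5 + 8.5 + 4.5 + 8.5 + 4.5 = 43
(Check: W+ + W- = 66 should equal n(n+1)/2 = 66.)
Step 4: Test statistic W = min(W+, W-) = 23.
Step 5: Ties in |d|, so use the tie-corrected normal approximation.
        E[W] = n(n+1)/4 = 11*12/4 = 33.
        Tie groups: |d|=6 (t=4), |d|=7 (t=4); sum(t^3 - t) = 120.
        Var[W] = n(n+1)(2n+1)/24 - sum(t^3-t)/48 = 3036/24 - 120/48 = 124.
        z = (W - E[W]) / sqrt(Var[W]) = (23 - 33) / 11.1355 = -0.8980.
        Two-sided p = 2*Phi(z) = 0.369171.
Step 6: alpha = 0.05. fail to reject H0.

W+ = 23, W- = 43, W = min = 23, p = 0.369171, fail to reject H0.


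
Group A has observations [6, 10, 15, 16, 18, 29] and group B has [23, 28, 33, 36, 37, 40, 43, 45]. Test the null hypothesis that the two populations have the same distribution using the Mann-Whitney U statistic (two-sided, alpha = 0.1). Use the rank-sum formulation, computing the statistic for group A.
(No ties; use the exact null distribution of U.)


Step 1: Combine and sort all 14 observations; assign midranks.
sorted (value, group): (6,X), (10,X), (15,X), (16,X), (18,X), (23,Y), (28,Y), (29,X), (33,Y), (36,Y), (37,Y), (40,Y), (43,Y), (45,Y)
ranks: 6->1, 10->2, 15->3, 16->4, 18->5, 23->6, 28->7, 29->8, 33->9, 36->10, 37->11, 40->12, 43->13, 45->14
Step 2: Rank sum for X: R1 = 1 + 2 + 3 + 4 + 5 + 8 = 23.
Step 3: U_X = R1 - n1(n1+1)/2 = 23 - 6*7/2 = 23 - 21 = 2.
       U_Y = n1*n2 - U_X = 48 - 2 = 46.
Step 4: No ties, so the exact null distribution of U (based on enumerating the C(14,6) = 3003 equally likely rank assignments) gives the two-sided p-value.
Step 5: p-value = 0.002664; compare to alpha = 0.1. reject H0.

U_X = 2, p = 0.002664, reject H0 at alpha = 0.1.


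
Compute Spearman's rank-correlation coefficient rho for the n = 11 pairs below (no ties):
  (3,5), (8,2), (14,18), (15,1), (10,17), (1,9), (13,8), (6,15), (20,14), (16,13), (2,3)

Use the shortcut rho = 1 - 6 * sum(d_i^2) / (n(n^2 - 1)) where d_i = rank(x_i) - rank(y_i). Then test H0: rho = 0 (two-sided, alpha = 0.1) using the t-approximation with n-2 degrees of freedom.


Step 1: Rank x and y separately (midranks; no ties here).
rank(x): 3->3, 8->5, 14->8, 15->9, 10->6, 1->1, 13->7, 6->4, 20->11, 16->10, 2->2
rank(y): 5->4, 2->2, 18->11, 1->1, 17->10, 9->6, 8->5, 15->9, 14->8, 13->7, 3->3
Step 2: d_i = R_x(i) - R_y(i); compute d_i^2.
  (3-4)^2=1, (5-2)^2=9, (8-11)^2=9, (9-1)^2=64, (6-10)^2=16, (1-6)^2=25, (7-5)^2=4, (4-9)^2=25, (11-8)^2=9, (10-7)^2=9, (2-3)^2=1
sum(d^2) = 172.
Step 3: rho = 1 - 6*172 / (11*(11^2 - 1)) = 1 - 1032/1320 = 0.218182.
Step 4: Under H0, t = rho * sqrt((n-2)/(1-rho^2)) = 0.6707 ~ t(9).
Step 5: Two-sided p-value from the t-distribution with 9 df = 0.519248.
Step 6: alpha = 0.1. fail to reject H0.

rho = 0.2182, p = 0.519248, fail to reject H0 at alpha = 0.1.


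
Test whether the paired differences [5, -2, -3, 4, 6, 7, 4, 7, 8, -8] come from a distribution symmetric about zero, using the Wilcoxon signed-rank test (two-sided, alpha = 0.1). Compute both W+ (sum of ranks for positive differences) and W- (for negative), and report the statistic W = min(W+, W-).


Step 1: Drop any zero differences (none here) and take |d_i|.
|d| = [5, 2, 3, 4, 6, 7, 4, 7, 8, 8]
Step 2: Midrank |d_i| (ties get averaged ranks).
ranks: |5|->5, |2|->1, |3|->2, |4|->3.5, |6|->6, |7|->7.5, |4|->3.5, |7|->7.5, |8|->9.5, |8|->9.5
Step 3: Attach original signs; sum ranks with positive sign and with negative sign.
W+ = 5 + 3.5 + 6 + 7.5 + 3.5 + 7.5 + 9.5 = 42.5
W- = 1 + 2 + 9.5 = 12.5
(Check: W+ + W- = 55 should equal n(n+1)/2 = 55.)
Step 4: Test statistic W = min(W+, W-) = 12.5.
Step 5: Ties in |d|, so use the tie-corrected normal approximation.
        E[W] = n(n+1)/4 = 10*11/4 = 27.5.
        Tie groups: |d|=4 (t=2), |d|=7 (t=2), |d|=8 (t=2); sum(t^3 - t) = 18.
        Var[W] = n(n+1)(2n+1)/24 - sum(t^3-t)/48 = 2310/24 - 18/48 = 95.875.
        z = (W - E[W]) / sqrt(Var[W]) = (12.5 - 27.5) / 9.7916 = -1.5319.
        Two-sided p = 2*Phi(z) = 0.125540.
Step 6: alpha = 0.1. fail to reject H0.

W+ = 42.5, W- = 12.5, W = min = 12.5, p = 0.125540, fail to reject H0.


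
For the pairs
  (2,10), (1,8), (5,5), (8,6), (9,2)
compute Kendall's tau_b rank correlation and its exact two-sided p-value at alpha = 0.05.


Step 1: Enumerate the 10 unordered pairs (i,j) with i<j and classify each by sign(x_j-x_i) * sign(y_j-y_i).
  (1,2):dx=-1,dy=-2->C; (1,3):dx=+3,dy=-5->D; (1,4):dx=+6,dy=-4->D; (1,5):dx=+7,dy=-8->D
  (2,3):dx=+4,dy=-3->D; (2,4):dx=+7,dy=-2->D; (2,5):dx=+8,dy=-6->D; (3,4):dx=+3,dy=+1->C
  (3,5):dx=+4,dy=-3->D; (4,5):dx=+1,dy=-4->D
Step 2: C = 2, D = 8, total pairs = 10.
Step 3: tau = (C - D)/(n(n-1)/2) = (2 - 8)/10 = -0.600000.
Step 4: Exact two-sided p-value (enumerate n! = 120 permutations of y under H0): p = 0.233333.
Step 5: alpha = 0.05. fail to reject H0.

tau_b = -0.6000 (C=2, D=8), p = 0.233333, fail to reject H0.


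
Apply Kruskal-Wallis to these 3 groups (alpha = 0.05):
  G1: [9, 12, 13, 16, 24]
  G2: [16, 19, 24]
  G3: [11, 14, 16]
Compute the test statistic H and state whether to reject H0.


Step 1: Combine all N = 11 observations and assign midranks.
sorted (value, group, rank): (9,G1,1), (11,G3,2), (12,G1,3), (13,G1,4), (14,G3,5), (16,G1,7), (16,G2,7), (16,G3,7), (19,G2,9), (24,G1,10.5), (24,G2,10.5)
Step 2: Sum ranks within each group.
R_1 = 25.5 (n_1 = 5)
R_2 = 26.5 (n_2 = 3)
R_3 = 14 (n_3 = 3)
Step 3: H = 12/(N(N+1)) * sum(R_i^2/n_i) - 3(N+1)
     = 12/(11*12) * (25.5^2/5 + 26.5^2/3 + 14^2/3) - 3*12
     = 0.090909 * 429.467 - 36
     = 3.042424.
Step 4: Ties present; correction factor C = 1 - 30/(11^3 - 11) = 0.977273. Corrected H = 3.042424 / 0.977273 = 3.113178.
Step 5: Under H0, H ~ chi^2(2); p-value = 0.210854.
Step 6: alpha = 0.05. fail to reject H0.

H = 3.1132, df = 2, p = 0.210854, fail to reject H0.


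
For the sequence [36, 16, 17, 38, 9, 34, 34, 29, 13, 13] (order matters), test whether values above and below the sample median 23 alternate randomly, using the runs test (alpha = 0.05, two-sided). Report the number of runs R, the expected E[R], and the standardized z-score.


Step 1: Compute median = 23; label A = above, B = below.
Labels in order: ABBABAAABB  (n_A = 5, n_B = 5)
Step 2: Count runs R = 6.
Step 3: Under H0 (random ordering), E[R] = 2*n_A*n_B/(n_A+n_B) + 1 = 2*5*5/10 + 1 = 6.0000.
        Var[R] = 2*n_A*n_B*(2*n_A*n_B - n_A - n_B) / ((n_A+n_B)^2 * (n_A+n_B-1)) = 2000/900 = 2.2222.
        SD[R] = 1.4907.
Step 4: R = E[R], so z = 0 with no continuity correction.
Step 5: Two-sided p-value via normal approximation = 2*(1 - Phi(|z|)) = 1.000000.
Step 6: alpha = 0.05. fail to reject H0.

R = 6, z = 0.0000, p = 1.000000, fail to reject H0.


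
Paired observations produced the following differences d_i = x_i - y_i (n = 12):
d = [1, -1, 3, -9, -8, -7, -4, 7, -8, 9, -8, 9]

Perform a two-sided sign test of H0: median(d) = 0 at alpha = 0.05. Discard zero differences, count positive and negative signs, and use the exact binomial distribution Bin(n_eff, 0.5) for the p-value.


Step 1: Discard zero differences. Original n = 12; n_eff = number of nonzero differences = 12.
Nonzero differences (with sign): +1, -1, +3, -9, -8, -7, -4, +7, -8, +9, -8, +9
Step 2: Count signs: positive = 5, negative = 7.
Step 3: Under H0: P(positive) = 0.5, so the number of positives S ~ Bin(12, 0.5).
Step 4: Two-sided exact p-value = sum of Bin(12,0.5) probabilities at or below the observed probability = 0.774414.
Step 5: alpha = 0.05. fail to reject H0.

n_eff = 12, pos = 5, neg = 7, p = 0.774414, fail to reject H0.


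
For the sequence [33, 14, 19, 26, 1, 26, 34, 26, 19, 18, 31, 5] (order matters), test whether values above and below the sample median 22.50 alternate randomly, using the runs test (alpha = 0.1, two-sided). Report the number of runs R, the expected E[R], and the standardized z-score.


Step 1: Compute median = 22.50; label A = above, B = below.
Labels in order: ABBABAAABBAB  (n_A = 6, n_B = 6)
Step 2: Count runs R = 8.
Step 3: Under H0 (random ordering), E[R] = 2*n_A*n_B/(n_A+n_B) + 1 = 2*6*6/12 + 1 = 7.0000.
        Var[R] = 2*n_A*n_B*(2*n_A*n_B - n_A - n_B) / ((n_A+n_B)^2 * (n_A+n_B-1)) = 4320/1584 = 2.7273.
        SD[R] = 1.6514.
Step 4: Continuity-corrected z = (R - 0.5 - E[R]) / SD[R] = (8 - 0.5 - 7.0000) / 1.6514 = 0.3028.
Step 5: Two-sided p-value via normal approximation = 2*(1 - Phi(|z|)) = 0.762069.
Step 6: alpha = 0.1. fail to reject H0.

R = 8, z = 0.3028, p = 0.762069, fail to reject H0.


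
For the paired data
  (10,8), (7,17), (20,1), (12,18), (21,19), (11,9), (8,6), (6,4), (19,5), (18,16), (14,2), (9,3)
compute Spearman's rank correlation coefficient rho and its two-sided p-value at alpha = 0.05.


Step 1: Rank x and y separately (midranks; no ties here).
rank(x): 10->5, 7->2, 20->11, 12->7, 21->12, 11->6, 8->3, 6->1, 19->10, 18->9, 14->8, 9->4
rank(y): 8->7, 17->10, 1->1, 18->11, 19->12, 9->8, 6->6, 4->4, 5->5, 16->9, 2->2, 3->3
Step 2: d_i = R_x(i) - R_y(i); compute d_i^2.
  (5-7)^2=4, (2-10)^2=64, (11-1)^2=100, (7-11)^2=16, (12-12)^2=0, (6-8)^2=4, (3-6)^2=9, (1-4)^2=9, (10-5)^2=25, (9-9)^2=0, (8-2)^2=36, (4-3)^2=1
sum(d^2) = 268.
Step 3: rho = 1 - 6*268 / (12*(12^2 - 1)) = 1 - 1608/1716 = 0.062937.
Step 4: Under H0, t = rho * sqrt((n-2)/(1-rho^2)) = 0.1994 ~ t(10).
Step 5: Two-sided p-value from the t-distribution with 10 df = 0.845931.
Step 6: alpha = 0.05. fail to reject H0.

rho = 0.0629, p = 0.845931, fail to reject H0 at alpha = 0.05.


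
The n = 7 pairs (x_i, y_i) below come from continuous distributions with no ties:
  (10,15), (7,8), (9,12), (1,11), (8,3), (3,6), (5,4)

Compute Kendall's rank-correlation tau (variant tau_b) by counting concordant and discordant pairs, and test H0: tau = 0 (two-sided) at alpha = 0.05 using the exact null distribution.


Step 1: Enumerate the 21 unordered pairs (i,j) with i<j and classify each by sign(x_j-x_i) * sign(y_j-y_i).
  (1,2):dx=-3,dy=-7->C; (1,3):dx=-1,dy=-3->C; (1,4):dx=-9,dy=-4->C; (1,5):dx=-2,dy=-12->C
  (1,6):dx=-7,dy=-9->C; (1,7):dx=-5,dy=-11->C; (2,3):dx=+2,dy=+4->C; (2,4):dx=-6,dy=+3->D
  (2,5):dx=+1,dy=-5->D; (2,6):dx=-4,dy=-2->C; (2,7):dx=-2,dy=-4->C; (3,4):dx=-8,dy=-1->C
  (3,5):dx=-1,dy=-9->C; (3,6):dx=-6,dy=-6->C; (3,7):dx=-4,dy=-8->C; (4,5):dx=+7,dy=-8->D
  (4,6):dx=+2,dy=-5->D; (4,7):dx=+4,dy=-7->D; (5,6):dx=-5,dy=+3->D; (5,7):dx=-3,dy=+1->D
  (6,7):dx=+2,dy=-2->D
Step 2: C = 13, D = 8, total pairs = 21.
Step 3: tau = (C - D)/(n(n-1)/2) = (13 - 8)/21 = 0.238095.
Step 4: Exact two-sided p-value (enumerate n! = 5040 permutations of y under H0): p = 0.561905.
Step 5: alpha = 0.05. fail to reject H0.

tau_b = 0.2381 (C=13, D=8), p = 0.561905, fail to reject H0.


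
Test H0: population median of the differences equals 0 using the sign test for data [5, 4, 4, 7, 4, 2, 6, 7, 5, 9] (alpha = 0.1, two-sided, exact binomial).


Step 1: Discard zero differences. Original n = 10; n_eff = number of nonzero differences = 10.
Nonzero differences (with sign): +5, +4, +4, +7, +4, +2, +6, +7, +5, +9
Step 2: Count signs: positive = 10, negative = 0.
Step 3: Under H0: P(positive) = 0.5, so the number of positives S ~ Bin(10, 0.5).
Step 4: Two-sided exact p-value = sum of Bin(10,0.5) probabilities at or below the observed probability = 0.001953.
Step 5: alpha = 0.1. reject H0.

n_eff = 10, pos = 10, neg = 0, p = 0.001953, reject H0.


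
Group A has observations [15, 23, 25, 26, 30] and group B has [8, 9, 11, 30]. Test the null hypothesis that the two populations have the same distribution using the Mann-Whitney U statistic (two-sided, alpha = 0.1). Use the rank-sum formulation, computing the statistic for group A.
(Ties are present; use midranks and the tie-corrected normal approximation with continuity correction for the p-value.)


Step 1: Combine and sort all 9 observations; assign midranks.
sorted (value, group): (8,Y), (9,Y), (11,Y), (15,X), (23,X), (25,X), (26,X), (30,X), (30,Y)
ranks: 8->1, 9->2, 11->3, 15->4, 23->5, 25->6, 26->7, 30->8.5, 30->8.5
Step 2: Rank sum for X: R1 = 4 + 5 + 6 + 7 + 8.5 = 30.5.
Step 3: U_X = R1 - n1(n1+1)/2 = 30.5 - 5*6/2 = 30.5 - 15 = 15.5.
       U_Y = n1*n2 - U_X = 20 - 15.5 = 4.5.
Step 4: Ties are present, so use the tie-corrected normal approximation (with continuity correction) for the p-value.
Step 5: p-value = 0.218742; compare to alpha = 0.1. fail to reject H0.

U_X = 15.5, p = 0.218742, fail to reject H0 at alpha = 0.1.


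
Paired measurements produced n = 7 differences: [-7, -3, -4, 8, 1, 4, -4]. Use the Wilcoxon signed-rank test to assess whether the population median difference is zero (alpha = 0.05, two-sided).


Step 1: Drop any zero differences (none here) and take |d_i|.
|d| = [7, 3, 4, 8, 1, 4, 4]
Step 2: Midrank |d_i| (ties get averaged ranks).
ranks: |7|->6, |3|->2, |4|->4, |8|->7, |1|->1, |4|->4, |4|->4
Step 3: Attach original signs; sum ranks with positive sign and with negative sign.
W+ = 7 + 1 + 4 = 12
W- = 6 + 2 + 4 + 4 = 16
(Check: W+ + W- = 28 should equal n(n+1)/2 = 28.)
Step 4: Test statistic W = min(W+, W-) = 12.
Step 5: Ties in |d|, so use the tie-corrected normal approximation.
        E[W] = n(n+1)/4 = 7*8/4 = 14.
        Tie groups: |d|=4 (t=3); sum(t^3 - t) = 24.
        Var[W] = n(n+1)(2n+1)/24 - sum(t^3-t)/48 = 840/24 - 24/48 = 34.5.
        z = (W - E[W]) / sqrt(Var[W]) = (12 - 14) / 5.8737 = -0.3405.
        Two-sided p = 2*Phi(z) = 0.733478.
Step 6: alpha = 0.05. fail to reject H0.

W+ = 12, W- = 16, W = min = 12, p = 0.733478, fail to reject H0.


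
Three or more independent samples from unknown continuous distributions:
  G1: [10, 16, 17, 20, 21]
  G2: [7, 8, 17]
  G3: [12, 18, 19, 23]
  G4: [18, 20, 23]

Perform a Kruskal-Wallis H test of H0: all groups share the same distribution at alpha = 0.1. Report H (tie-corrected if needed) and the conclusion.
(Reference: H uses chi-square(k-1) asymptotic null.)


Step 1: Combine all N = 15 observations and assign midranks.
sorted (value, group, rank): (7,G2,1), (8,G2,2), (10,G1,3), (12,G3,4), (16,G1,5), (17,G1,6.5), (17,G2,6.5), (18,G3,8.5), (18,G4,8.5), (19,G3,10), (20,G1,11.5), (20,G4,11.5), (21,G1,13), (23,G3,14.5), (23,G4,14.5)
Step 2: Sum ranks within each group.
R_1 = 39 (n_1 = 5)
R_2 = 9.5 (n_2 = 3)
R_3 = 37 (n_3 = 4)
R_4 = 34.5 (n_4 = 3)
Step 3: H = 12/(N(N+1)) * sum(R_i^2/n_i) - 3(N+1)
     = 12/(15*16) * (39^2/5 + 9.5^2/3 + 37^2/4 + 34.5^2/3) - 3*16
     = 0.050000 * 1073.28 - 48
     = 5.664167.
Step 4: Ties present; correction factor C = 1 - 24/(15^3 - 15) = 0.992857. Corrected H = 5.664167 / 0.992857 = 5.704916.
Step 5: Under H0, H ~ chi^2(3); p-value = 0.126883.
Step 6: alpha = 0.1. fail to reject H0.

H = 5.7049, df = 3, p = 0.126883, fail to reject H0.


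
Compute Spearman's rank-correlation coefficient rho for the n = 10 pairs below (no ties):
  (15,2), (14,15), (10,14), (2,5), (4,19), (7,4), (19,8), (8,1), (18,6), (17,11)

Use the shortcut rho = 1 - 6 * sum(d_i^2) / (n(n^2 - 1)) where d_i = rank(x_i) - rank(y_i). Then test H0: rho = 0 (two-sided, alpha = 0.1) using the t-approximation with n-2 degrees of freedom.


Step 1: Rank x and y separately (midranks; no ties here).
rank(x): 15->7, 14->6, 10->5, 2->1, 4->2, 7->3, 19->10, 8->4, 18->9, 17->8
rank(y): 2->2, 15->9, 14->8, 5->4, 19->10, 4->3, 8->6, 1->1, 6->5, 11->7
Step 2: d_i = R_x(i) - R_y(i); compute d_i^2.
  (7-2)^2=25, (6-9)^2=9, (5-8)^2=9, (1-4)^2=9, (2-10)^2=64, (3-3)^2=0, (10-6)^2=16, (4-1)^2=9, (9-5)^2=16, (8-7)^2=1
sum(d^2) = 158.
Step 3: rho = 1 - 6*158 / (10*(10^2 - 1)) = 1 - 948/990 = 0.042424.
Step 4: Under H0, t = rho * sqrt((n-2)/(1-rho^2)) = 0.1201 ~ t(8).
Step 5: Two-sided p-value from the t-distribution with 8 df = 0.907364.
Step 6: alpha = 0.1. fail to reject H0.

rho = 0.0424, p = 0.907364, fail to reject H0 at alpha = 0.1.


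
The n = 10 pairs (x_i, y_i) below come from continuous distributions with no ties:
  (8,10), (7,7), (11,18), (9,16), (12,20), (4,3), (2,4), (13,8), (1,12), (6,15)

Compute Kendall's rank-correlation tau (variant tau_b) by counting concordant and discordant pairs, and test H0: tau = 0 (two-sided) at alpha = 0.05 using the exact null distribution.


Step 1: Enumerate the 45 unordered pairs (i,j) with i<j and classify each by sign(x_j-x_i) * sign(y_j-y_i).
  (1,2):dx=-1,dy=-3->C; (1,3):dx=+3,dy=+8->C; (1,4):dx=+1,dy=+6->C; (1,5):dx=+4,dy=+10->C
  (1,6):dx=-4,dy=-7->C; (1,7):dx=-6,dy=-6->C; (1,8):dx=+5,dy=-2->D; (1,9):dx=-7,dy=+2->D
  (1,10):dx=-2,dy=+5->D; (2,3):dx=+4,dy=+11->C; (2,4):dx=+2,dy=+9->C; (2,5):dx=+5,dy=+13->C
  (2,6):dx=-3,dy=-4->C; (2,7):dx=-5,dy=-3->C; (2,8):dx=+6,dy=+1->C; (2,9):dx=-6,dy=+5->D
  (2,10):dx=-1,dy=+8->D; (3,4):dx=-2,dy=-2->C; (3,5):dx=+1,dy=+2->C; (3,6):dx=-7,dy=-15->C
  (3,7):dx=-9,dy=-14->C; (3,8):dx=+2,dy=-10->D; (3,9):dx=-10,dy=-6->C; (3,10):dx=-5,dy=-3->C
  (4,5):dx=+3,dy=+4->C; (4,6):dx=-5,dy=-13->C; (4,7):dx=-7,dy=-12->C; (4,8):dx=+4,dy=-8->D
  (4,9):dx=-8,dy=-4->C; (4,10):dx=-3,dy=-1->C; (5,6):dx=-8,dy=-17->C; (5,7):dx=-10,dy=-16->C
  (5,8):dx=+1,dy=-12->D; (5,9):dx=-11,dy=-8->C; (5,10):dx=-6,dy=-5->C; (6,7):dx=-2,dy=+1->D
  (6,8):dx=+9,dy=+5->C; (6,9):dx=-3,dy=+9->D; (6,10):dx=+2,dy=+12->C; (7,8):dx=+11,dy=+4->C
  (7,9):dx=-1,dy=+8->D; (7,10):dx=+4,dy=+11->C; (8,9):dx=-12,dy=+4->D; (8,10):dx=-7,dy=+7->D
  (9,10):dx=+5,dy=+3->C
Step 2: C = 32, D = 13, total pairs = 45.
Step 3: tau = (C - D)/(n(n-1)/2) = (32 - 13)/45 = 0.422222.
Step 4: Exact two-sided p-value (enumerate n! = 3628800 permutations of y under H0): p = 0.108313.
Step 5: alpha = 0.05. fail to reject H0.

tau_b = 0.4222 (C=32, D=13), p = 0.108313, fail to reject H0.


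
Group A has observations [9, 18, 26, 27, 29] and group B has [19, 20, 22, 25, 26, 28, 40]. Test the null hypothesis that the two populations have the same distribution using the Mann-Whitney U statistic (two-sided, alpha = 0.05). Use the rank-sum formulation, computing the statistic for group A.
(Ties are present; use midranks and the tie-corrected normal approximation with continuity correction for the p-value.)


Step 1: Combine and sort all 12 observations; assign midranks.
sorted (value, group): (9,X), (18,X), (19,Y), (20,Y), (22,Y), (25,Y), (26,X), (26,Y), (27,X), (28,Y), (29,X), (40,Y)
ranks: 9->1, 18->2, 19->3, 20->4, 22->5, 25->6, 26->7.5, 26->7.5, 27->9, 28->10, 29->11, 40->12
Step 2: Rank sum for X: R1 = 1 + 2 + 7.5 + 9 + 11 = 30.5.
Step 3: U_X = R1 - n1(n1+1)/2 = 30.5 - 5*6/2 = 30.5 - 15 = 15.5.
       U_Y = n1*n2 - U_X = 35 - 15.5 = 19.5.
Step 4: Ties are present, so use the tie-corrected normal approximation (with continuity correction) for the p-value.
Step 5: p-value = 0.807210; compare to alpha = 0.05. fail to reject H0.

U_X = 15.5, p = 0.807210, fail to reject H0 at alpha = 0.05.


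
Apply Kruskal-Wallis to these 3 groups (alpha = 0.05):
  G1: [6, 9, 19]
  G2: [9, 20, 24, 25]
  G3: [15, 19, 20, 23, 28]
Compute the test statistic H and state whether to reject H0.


Step 1: Combine all N = 12 observations and assign midranks.
sorted (value, group, rank): (6,G1,1), (9,G1,2.5), (9,G2,2.5), (15,G3,4), (19,G1,5.5), (19,G3,5.5), (20,G2,7.5), (20,G3,7.5), (23,G3,9), (24,G2,10), (25,G2,11), (28,G3,12)
Step 2: Sum ranks within each group.
R_1 = 9 (n_1 = 3)
R_2 = 31 (n_2 = 4)
R_3 = 38 (n_3 = 5)
Step 3: H = 12/(N(N+1)) * sum(R_i^2/n_i) - 3(N+1)
     = 12/(12*13) * (9^2/3 + 31^2/4 + 38^2/5) - 3*13
     = 0.076923 * 556.05 - 39
     = 3.773077.
Step 4: Ties present; correction factor C = 1 - 18/(12^3 - 12) = 0.989510. Corrected H = 3.773077 / 0.989510 = 3.813074.
Step 5: Under H0, H ~ chi^2(2); p-value = 0.148594.
Step 6: alpha = 0.05. fail to reject H0.

H = 3.8131, df = 2, p = 0.148594, fail to reject H0.


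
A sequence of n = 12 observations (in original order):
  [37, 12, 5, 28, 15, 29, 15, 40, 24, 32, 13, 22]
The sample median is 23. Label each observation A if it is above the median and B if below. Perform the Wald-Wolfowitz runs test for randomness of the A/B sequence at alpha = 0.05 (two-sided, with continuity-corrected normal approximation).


Step 1: Compute median = 23; label A = above, B = below.
Labels in order: ABBABABAAABB  (n_A = 6, n_B = 6)
Step 2: Count runs R = 8.
Step 3: Under H0 (random ordering), E[R] = 2*n_A*n_B/(n_A+n_B) + 1 = 2*6*6/12 + 1 = 7.0000.
        Var[R] = 2*n_A*n_B*(2*n_A*n_B - n_A - n_B) / ((n_A+n_B)^2 * (n_A+n_B-1)) = 4320/1584 = 2.7273.
        SD[R] = 1.6514.
Step 4: Continuity-corrected z = (R - 0.5 - E[R]) / SD[R] = (8 - 0.5 - 7.0000) / 1.6514 = 0.3028.
Step 5: Two-sided p-value via normal approximation = 2*(1 - Phi(|z|)) = 0.762069.
Step 6: alpha = 0.05. fail to reject H0.

R = 8, z = 0.3028, p = 0.762069, fail to reject H0.


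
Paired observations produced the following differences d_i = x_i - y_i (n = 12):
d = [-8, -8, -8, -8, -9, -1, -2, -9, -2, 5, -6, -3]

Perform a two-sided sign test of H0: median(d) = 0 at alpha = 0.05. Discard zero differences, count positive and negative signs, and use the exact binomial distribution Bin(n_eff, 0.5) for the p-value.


Step 1: Discard zero differences. Original n = 12; n_eff = number of nonzero differences = 12.
Nonzero differences (with sign): -8, -8, -8, -8, -9, -1, -2, -9, -2, +5, -6, -3
Step 2: Count signs: positive = 1, negative = 11.
Step 3: Under H0: P(positive) = 0.5, so the number of positives S ~ Bin(12, 0.5).
Step 4: Two-sided exact p-value = sum of Bin(12,0.5) probabilities at or below the observed probability = 0.006348.
Step 5: alpha = 0.05. reject H0.

n_eff = 12, pos = 1, neg = 11, p = 0.006348, reject H0.


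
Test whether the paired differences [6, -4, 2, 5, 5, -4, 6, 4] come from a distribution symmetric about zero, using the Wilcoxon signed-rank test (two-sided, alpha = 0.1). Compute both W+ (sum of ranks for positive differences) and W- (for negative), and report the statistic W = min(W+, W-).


Step 1: Drop any zero differences (none here) and take |d_i|.
|d| = [6, 4, 2, 5, 5, 4, 6, 4]
Step 2: Midrank |d_i| (ties get averaged ranks).
ranks: |6|->7.5, |4|->3, |2|->1, |5|->5.5, |5|->5.5, |4|->3, |6|->7.5, |4|->3
Step 3: Attach original signs; sum ranks with positive sign and with negative sign.
W+ = 7.5 + 1 + 5.5 + 5.5 + 7.5 + 3 = 30
W- = 3 + 3 = 6
(Check: W+ + W- = 36 should equal n(n+1)/2 = 36.)
Step 4: Test statistic W = min(W+, W-) = 6.
Step 5: Ties in |d|, so use the tie-corrected normal approximation.
        E[W] = n(n+1)/4 = 8*9/4 = 18.
        Tie groups: |d|=4 (t=3), |d|=5 (t=2), |d|=6 (t=2); sum(t^3 - t) = 36.
        Var[W] = n(n+1)(2n+1)/24 - sum(t^3-t)/48 = 1224/24 - 36/48 = 50.25.
        z = (W - E[W]) / sqrt(Var[W]) = (6 - 18) / 7.0887 = -1.6928.
        Two-sided p = 2*Phi(z) = 0.090488.
Step 6: alpha = 0.1. reject H0.

W+ = 30, W- = 6, W = min = 6, p = 0.090488, reject H0.


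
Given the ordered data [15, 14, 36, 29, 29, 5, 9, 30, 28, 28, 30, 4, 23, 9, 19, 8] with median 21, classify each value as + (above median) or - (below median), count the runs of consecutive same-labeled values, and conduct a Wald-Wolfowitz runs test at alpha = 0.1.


Step 1: Compute median = 21; label A = above, B = below.
Labels in order: BBAAABBAAAABABBB  (n_A = 8, n_B = 8)
Step 2: Count runs R = 7.
Step 3: Under H0 (random ordering), E[R] = 2*n_A*n_B/(n_A+n_B) + 1 = 2*8*8/16 + 1 = 9.0000.
        Var[R] = 2*n_A*n_B*(2*n_A*n_B - n_A - n_B) / ((n_A+n_B)^2 * (n_A+n_B-1)) = 14336/3840 = 3.7333.
        SD[R] = 1.9322.
Step 4: Continuity-corrected z = (R + 0.5 - E[R]) / SD[R] = (7 + 0.5 - 9.0000) / 1.9322 = -0.7763.
Step 5: Two-sided p-value via normal approximation = 2*(1 - Phi(|z|)) = 0.437558.
Step 6: alpha = 0.1. fail to reject H0.

R = 7, z = -0.7763, p = 0.437558, fail to reject H0.


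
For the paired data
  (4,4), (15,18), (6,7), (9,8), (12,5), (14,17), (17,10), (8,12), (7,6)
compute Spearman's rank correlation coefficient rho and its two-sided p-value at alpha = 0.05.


Step 1: Rank x and y separately (midranks; no ties here).
rank(x): 4->1, 15->8, 6->2, 9->5, 12->6, 14->7, 17->9, 8->4, 7->3
rank(y): 4->1, 18->9, 7->4, 8->5, 5->2, 17->8, 10->6, 12->7, 6->3
Step 2: d_i = R_x(i) - R_y(i); compute d_i^2.
  (1-1)^2=0, (8-9)^2=1, (2-4)^2=4, (5-5)^2=0, (6-2)^2=16, (7-8)^2=1, (9-6)^2=9, (4-7)^2=9, (3-3)^2=0
sum(d^2) = 40.
Step 3: rho = 1 - 6*40 / (9*(9^2 - 1)) = 1 - 240/720 = 0.666667.
Step 4: Under H0, t = rho * sqrt((n-2)/(1-rho^2)) = 2.3664 ~ t(7).
Step 5: Two-sided p-value from the t-distribution with 7 df = 0.049867.
Step 6: alpha = 0.05. reject H0.

rho = 0.6667, p = 0.049867, reject H0 at alpha = 0.05.


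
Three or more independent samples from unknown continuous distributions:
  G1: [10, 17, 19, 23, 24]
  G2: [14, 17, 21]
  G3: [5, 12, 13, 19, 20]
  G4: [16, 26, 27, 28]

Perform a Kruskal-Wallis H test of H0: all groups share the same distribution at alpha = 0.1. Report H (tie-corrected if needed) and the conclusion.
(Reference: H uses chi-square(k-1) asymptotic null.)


Step 1: Combine all N = 17 observations and assign midranks.
sorted (value, group, rank): (5,G3,1), (10,G1,2), (12,G3,3), (13,G3,4), (14,G2,5), (16,G4,6), (17,G1,7.5), (17,G2,7.5), (19,G1,9.5), (19,G3,9.5), (20,G3,11), (21,G2,12), (23,G1,13), (24,G1,14), (26,G4,15), (27,G4,16), (28,G4,17)
Step 2: Sum ranks within each group.
R_1 = 46 (n_1 = 5)
R_2 = 24.5 (n_2 = 3)
R_3 = 28.5 (n_3 = 5)
R_4 = 54 (n_4 = 4)
Step 3: H = 12/(N(N+1)) * sum(R_i^2/n_i) - 3(N+1)
     = 12/(17*18) * (46^2/5 + 24.5^2/3 + 28.5^2/5 + 54^2/4) - 3*18
     = 0.039216 * 1514.73 - 54
     = 5.401307.
Step 4: Ties present; correction factor C = 1 - 12/(17^3 - 17) = 0.997549. Corrected H = 5.401307 / 0.997549 = 5.414578.
Step 5: Under H0, H ~ chi^2(3); p-value = 0.143838.
Step 6: alpha = 0.1. fail to reject H0.

H = 5.4146, df = 3, p = 0.143838, fail to reject H0.


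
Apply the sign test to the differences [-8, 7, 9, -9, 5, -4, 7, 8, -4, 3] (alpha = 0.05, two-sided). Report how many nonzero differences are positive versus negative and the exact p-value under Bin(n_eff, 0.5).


Step 1: Discard zero differences. Original n = 10; n_eff = number of nonzero differences = 10.
Nonzero differences (with sign): -8, +7, +9, -9, +5, -4, +7, +8, -4, +3
Step 2: Count signs: positive = 6, negative = 4.
Step 3: Under H0: P(positive) = 0.5, so the number of positives S ~ Bin(10, 0.5).
Step 4: Two-sided exact p-value = sum of Bin(10,0.5) probabilities at or below the observed probability = 0.753906.
Step 5: alpha = 0.05. fail to reject H0.

n_eff = 10, pos = 6, neg = 4, p = 0.753906, fail to reject H0.


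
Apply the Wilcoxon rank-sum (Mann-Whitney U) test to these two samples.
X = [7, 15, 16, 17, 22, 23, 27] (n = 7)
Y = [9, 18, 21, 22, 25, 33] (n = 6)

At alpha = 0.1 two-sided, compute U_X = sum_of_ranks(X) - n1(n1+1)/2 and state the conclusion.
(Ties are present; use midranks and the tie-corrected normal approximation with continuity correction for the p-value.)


Step 1: Combine and sort all 13 observations; assign midranks.
sorted (value, group): (7,X), (9,Y), (15,X), (16,X), (17,X), (18,Y), (21,Y), (22,X), (22,Y), (23,X), (25,Y), (27,X), (33,Y)
ranks: 7->1, 9->2, 15->3, 16->4, 17->5, 18->6, 21->7, 22->8.5, 22->8.5, 23->10, 25->11, 27->12, 33->13
Step 2: Rank sum for X: R1 = 1 + 3 + 4 + 5 + 8.5 + 10 + 12 = 43.5.
Step 3: U_X = R1 - n1(n1+1)/2 = 43.5 - 7*8/2 = 43.5 - 28 = 15.5.
       U_Y = n1*n2 - U_X = 42 - 15.5 = 26.5.
Step 4: Ties are present, so use the tie-corrected normal approximation (with continuity correction) for the p-value.
Step 5: p-value = 0.474443; compare to alpha = 0.1. fail to reject H0.

U_X = 15.5, p = 0.474443, fail to reject H0 at alpha = 0.1.


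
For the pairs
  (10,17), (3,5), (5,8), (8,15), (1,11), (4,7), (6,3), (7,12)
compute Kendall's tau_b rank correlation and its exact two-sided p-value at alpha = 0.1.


Step 1: Enumerate the 28 unordered pairs (i,j) with i<j and classify each by sign(x_j-x_i) * sign(y_j-y_i).
  (1,2):dx=-7,dy=-12->C; (1,3):dx=-5,dy=-9->C; (1,4):dx=-2,dy=-2->C; (1,5):dx=-9,dy=-6->C
  (1,6):dx=-6,dy=-10->C; (1,7):dx=-4,dy=-14->C; (1,8):dx=-3,dy=-5->C; (2,3):dx=+2,dy=+3->C
  (2,4):dx=+5,dy=+10->C; (2,5):dx=-2,dy=+6->D; (2,6):dx=+1,dy=+2->C; (2,7):dx=+3,dy=-2->D
  (2,8):dx=+4,dy=+7->C; (3,4):dx=+3,dy=+7->C; (3,5):dx=-4,dy=+3->D; (3,6):dx=-1,dy=-1->C
  (3,7):dx=+1,dy=-5->D; (3,8):dx=+2,dy=+4->C; (4,5):dx=-7,dy=-4->C; (4,6):dx=-4,dy=-8->C
  (4,7):dx=-2,dy=-12->C; (4,8):dx=-1,dy=-3->C; (5,6):dx=+3,dy=-4->D; (5,7):dx=+5,dy=-8->D
  (5,8):dx=+6,dy=+1->C; (6,7):dx=+2,dy=-4->D; (6,8):dx=+3,dy=+5->C; (7,8):dx=+1,dy=+9->C
Step 2: C = 21, D = 7, total pairs = 28.
Step 3: tau = (C - D)/(n(n-1)/2) = (21 - 7)/28 = 0.500000.
Step 4: Exact two-sided p-value (enumerate n! = 40320 permutations of y under H0): p = 0.108681.
Step 5: alpha = 0.1. fail to reject H0.

tau_b = 0.5000 (C=21, D=7), p = 0.108681, fail to reject H0.


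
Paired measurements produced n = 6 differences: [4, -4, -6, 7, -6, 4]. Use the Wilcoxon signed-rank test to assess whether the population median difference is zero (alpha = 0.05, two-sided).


Step 1: Drop any zero differences (none here) and take |d_i|.
|d| = [4, 4, 6, 7, 6, 4]
Step 2: Midrank |d_i| (ties get averaged ranks).
ranks: |4|->2, |4|->2, |6|->4.5, |7|->6, |6|->4.5, |4|->2
Step 3: Attach original signs; sum ranks with positive sign and with negative sign.
W+ = 2 + 6 + 2 = 10
W- = 2 + 4.5 + 4.5 = 11
(Check: W+ + W- = 21 should equal n(n+1)/2 = 21.)
Step 4: Test statistic W = min(W+, W-) = 10.
Step 5: Ties in |d|, so use the tie-corrected normal approximation.
        E[W] = n(n+1)/4 = 6*7/4 = 10.5.
        Tie groups: |d|=4 (t=3), |d|=6 (t=2); sum(t^3 - t) = 30.
        Var[W] = n(n+1)(2n+1)/24 - sum(t^3-t)/48 = 546/24 - 30/48 = 22.125.
        z = (W - E[W]) / sqrt(Var[W]) = (10 - 10.5) / 4.7037 = -0.1063.
        Two-sided p = 2*Phi(z) = 0.915345.
Step 6: alpha = 0.05. fail to reject H0.

W+ = 10, W- = 11, W = min = 10, p = 0.915345, fail to reject H0.


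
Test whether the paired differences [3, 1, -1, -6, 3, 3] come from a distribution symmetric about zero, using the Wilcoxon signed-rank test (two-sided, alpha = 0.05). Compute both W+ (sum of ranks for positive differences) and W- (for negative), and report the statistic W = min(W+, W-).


Step 1: Drop any zero differences (none here) and take |d_i|.
|d| = [3, 1, 1, 6, 3, 3]
Step 2: Midrank |d_i| (ties get averaged ranks).
ranks: |3|->4, |1|->1.5, |1|->1.5, |6|->6, |3|->4, |3|->4
Step 3: Attach original signs; sum ranks with positive sign and with negative sign.
W+ = 4 + 1.5 + 4 + 4 = 13.5
W- = 1.5 + 6 = 7.5
(Check: W+ + W- = 21 should equal n(n+1)/2 = 21.)
Step 4: Test statistic W = min(W+, W-) = 7.5.
Step 5: Ties in |d|, so use the tie-corrected normal approximation.
        E[W] = n(n+1)/4 = 6*7/4 = 10.5.
        Tie groups: |d|=1 (t=2), |d|=3 (t=3); sum(t^3 - t) = 30.
        Var[W] = n(n+1)(2n+1)/24 - sum(t^3-t)/48 = 546/24 - 30/48 = 22.125.
        z = (W - E[W]) / sqrt(Var[W]) = (7.5 - 10.5) / 4.7037 = -0.6378.
        Two-sided p = 2*Phi(z) = 0.523609.
Step 6: alpha = 0.05. fail to reject H0.

W+ = 13.5, W- = 7.5, W = min = 7.5, p = 0.523609, fail to reject H0.


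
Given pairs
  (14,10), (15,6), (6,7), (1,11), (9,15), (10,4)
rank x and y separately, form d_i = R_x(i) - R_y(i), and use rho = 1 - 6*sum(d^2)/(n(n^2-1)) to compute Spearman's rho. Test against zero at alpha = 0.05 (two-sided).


Step 1: Rank x and y separately (midranks; no ties here).
rank(x): 14->5, 15->6, 6->2, 1->1, 9->3, 10->4
rank(y): 10->4, 6->2, 7->3, 11->5, 15->6, 4->1
Step 2: d_i = R_x(i) - R_y(i); compute d_i^2.
  (5-4)^2=1, (6-2)^2=16, (2-3)^2=1, (1-5)^2=16, (3-6)^2=9, (4-1)^2=9
sum(d^2) = 52.
Step 3: rho = 1 - 6*52 / (6*(6^2 - 1)) = 1 - 312/210 = -0.485714.
Step 4: Under H0, t = rho * sqrt((n-2)/(1-rho^2)) = -1.1113 ~ t(4).
Step 5: Two-sided p-value from the t-distribution with 4 df = 0.328723.
Step 6: alpha = 0.05. fail to reject H0.

rho = -0.4857, p = 0.328723, fail to reject H0 at alpha = 0.05.


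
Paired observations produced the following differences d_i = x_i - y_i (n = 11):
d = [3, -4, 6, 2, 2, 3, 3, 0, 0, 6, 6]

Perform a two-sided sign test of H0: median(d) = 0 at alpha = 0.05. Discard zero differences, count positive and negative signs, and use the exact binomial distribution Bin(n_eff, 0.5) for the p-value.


Step 1: Discard zero differences. Original n = 11; n_eff = number of nonzero differences = 9.
Nonzero differences (with sign): +3, -4, +6, +2, +2, +3, +3, +6, +6
Step 2: Count signs: positive = 8, negative = 1.
Step 3: Under H0: P(positive) = 0.5, so the number of positives S ~ Bin(9, 0.5).
Step 4: Two-sided exact p-value = sum of Bin(9,0.5) probabilities at or below the observed probability = 0.039062.
Step 5: alpha = 0.05. reject H0.

n_eff = 9, pos = 8, neg = 1, p = 0.039062, reject H0.


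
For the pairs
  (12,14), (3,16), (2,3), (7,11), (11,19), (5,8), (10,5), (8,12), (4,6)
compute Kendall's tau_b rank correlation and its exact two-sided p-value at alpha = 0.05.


Step 1: Enumerate the 36 unordered pairs (i,j) with i<j and classify each by sign(x_j-x_i) * sign(y_j-y_i).
  (1,2):dx=-9,dy=+2->D; (1,3):dx=-10,dy=-11->C; (1,4):dx=-5,dy=-3->C; (1,5):dx=-1,dy=+5->D
  (1,6):dx=-7,dy=-6->C; (1,7):dx=-2,dy=-9->C; (1,8):dx=-4,dy=-2->C; (1,9):dx=-8,dy=-8->C
  (2,3):dx=-1,dy=-13->C; (2,4):dx=+4,dy=-5->D; (2,5):dx=+8,dy=+3->C; (2,6):dx=+2,dy=-8->D
  (2,7):dx=+7,dy=-11->D; (2,8):dx=+5,dy=-4->D; (2,9):dx=+1,dy=-10->D; (3,4):dx=+5,dy=+8->C
  (3,5):dx=+9,dy=+16->C; (3,6):dx=+3,dy=+5->C; (3,7):dx=+8,dy=+2->C; (3,8):dx=+6,dy=+9->C
  (3,9):dx=+2,dy=+3->C; (4,5):dx=+4,dy=+8->C; (4,6):dx=-2,dy=-3->C; (4,7):dx=+3,dy=-6->D
  (4,8):dx=+1,dy=+1->C; (4,9):dx=-3,dy=-5->C; (5,6):dx=-6,dy=-11->C; (5,7):dx=-1,dy=-14->C
  (5,8):dx=-3,dy=-7->C; (5,9):dx=-7,dy=-13->C; (6,7):dx=+5,dy=-3->D; (6,8):dx=+3,dy=+4->C
  (6,9):dx=-1,dy=-2->C; (7,8):dx=-2,dy=+7->D; (7,9):dx=-6,dy=+1->D; (8,9):dx=-4,dy=-6->C
Step 2: C = 25, D = 11, total pairs = 36.
Step 3: tau = (C - D)/(n(n-1)/2) = (25 - 11)/36 = 0.388889.
Step 4: Exact two-sided p-value (enumerate n! = 362880 permutations of y under H0): p = 0.180181.
Step 5: alpha = 0.05. fail to reject H0.

tau_b = 0.3889 (C=25, D=11), p = 0.180181, fail to reject H0.


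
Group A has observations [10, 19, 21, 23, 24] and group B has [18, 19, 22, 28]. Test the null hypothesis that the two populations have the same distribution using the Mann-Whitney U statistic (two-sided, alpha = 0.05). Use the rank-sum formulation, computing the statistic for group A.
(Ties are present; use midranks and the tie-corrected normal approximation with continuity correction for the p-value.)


Step 1: Combine and sort all 9 observations; assign midranks.
sorted (value, group): (10,X), (18,Y), (19,X), (19,Y), (21,X), (22,Y), (23,X), (24,X), (28,Y)
ranks: 10->1, 18->2, 19->3.5, 19->3.5, 21->5, 22->6, 23->7, 24->8, 28->9
Step 2: Rank sum for X: R1 = 1 + 3.5 + 5 + 7 + 8 = 24.5.
Step 3: U_X = R1 - n1(n1+1)/2 = 24.5 - 5*6/2 = 24.5 - 15 = 9.5.
       U_Y = n1*n2 - U_X = 20 - 9.5 = 10.5.
Step 4: Ties are present, so use the tie-corrected normal approximation (with continuity correction) for the p-value.
Step 5: p-value = 1.000000; compare to alpha = 0.05. fail to reject H0.

U_X = 9.5, p = 1.000000, fail to reject H0 at alpha = 0.05.


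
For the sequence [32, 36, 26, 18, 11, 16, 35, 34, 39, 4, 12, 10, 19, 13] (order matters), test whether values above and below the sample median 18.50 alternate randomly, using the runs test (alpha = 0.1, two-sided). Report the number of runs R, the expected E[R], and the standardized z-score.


Step 1: Compute median = 18.50; label A = above, B = below.
Labels in order: AAABBBAAABBBAB  (n_A = 7, n_B = 7)
Step 2: Count runs R = 6.
Step 3: Under H0 (random ordering), E[R] = 2*n_A*n_B/(n_A+n_B) + 1 = 2*7*7/14 + 1 = 8.0000.
        Var[R] = 2*n_A*n_B*(2*n_A*n_B - n_A - n_B) / ((n_A+n_B)^2 * (n_A+n_B-1)) = 8232/2548 = 3.2308.
        SD[R] = 1.7974.
Step 4: Continuity-corrected z = (R + 0.5 - E[R]) / SD[R] = (6 + 0.5 - 8.0000) / 1.7974 = -0.8345.
Step 5: Two-sided p-value via normal approximation = 2*(1 - Phi(|z|)) = 0.403986.
Step 6: alpha = 0.1. fail to reject H0.

R = 6, z = -0.8345, p = 0.403986, fail to reject H0.


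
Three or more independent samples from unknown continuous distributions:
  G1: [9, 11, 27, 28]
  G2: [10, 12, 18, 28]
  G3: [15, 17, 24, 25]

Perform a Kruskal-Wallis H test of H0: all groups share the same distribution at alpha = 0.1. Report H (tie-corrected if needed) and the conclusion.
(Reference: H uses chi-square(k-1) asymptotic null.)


Step 1: Combine all N = 12 observations and assign midranks.
sorted (value, group, rank): (9,G1,1), (10,G2,2), (11,G1,3), (12,G2,4), (15,G3,5), (17,G3,6), (18,G2,7), (24,G3,8), (25,G3,9), (27,G1,10), (28,G1,11.5), (28,G2,11.5)
Step 2: Sum ranks within each group.
R_1 = 25.5 (n_1 = 4)
R_2 = 24.5 (n_2 = 4)
R_3 = 28 (n_3 = 4)
Step 3: H = 12/(N(N+1)) * sum(R_i^2/n_i) - 3(N+1)
     = 12/(12*13) * (25.5^2/4 + 24.5^2/4 + 28^2/4) - 3*13
     = 0.076923 * 508.625 - 39
     = 0.125000.
Step 4: Ties present; correction factor C = 1 - 6/(12^3 - 12) = 0.996503. Corrected H = 0.125000 / 0.996503 = 0.125439.
Step 5: Under H0, H ~ chi^2(2); p-value = 0.939207.
Step 6: alpha = 0.1. fail to reject H0.

H = 0.1254, df = 2, p = 0.939207, fail to reject H0.


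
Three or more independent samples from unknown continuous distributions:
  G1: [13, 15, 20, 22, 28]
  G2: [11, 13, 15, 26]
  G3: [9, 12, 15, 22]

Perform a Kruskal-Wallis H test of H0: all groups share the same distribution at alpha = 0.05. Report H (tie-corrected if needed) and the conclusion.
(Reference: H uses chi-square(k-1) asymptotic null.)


Step 1: Combine all N = 13 observations and assign midranks.
sorted (value, group, rank): (9,G3,1), (11,G2,2), (12,G3,3), (13,G1,4.5), (13,G2,4.5), (15,G1,7), (15,G2,7), (15,G3,7), (20,G1,9), (22,G1,10.5), (22,G3,10.5), (26,G2,12), (28,G1,13)
Step 2: Sum ranks within each group.
R_1 = 44 (n_1 = 5)
R_2 = 25.5 (n_2 = 4)
R_3 = 21.5 (n_3 = 4)
Step 3: H = 12/(N(N+1)) * sum(R_i^2/n_i) - 3(N+1)
     = 12/(13*14) * (44^2/5 + 25.5^2/4 + 21.5^2/4) - 3*14
     = 0.065934 * 665.325 - 42
     = 1.867582.
Step 4: Ties present; correction factor C = 1 - 36/(13^3 - 13) = 0.983516. Corrected H = 1.867582 / 0.983516 = 1.898883.
Step 5: Under H0, H ~ chi^2(2); p-value = 0.386957.
Step 6: alpha = 0.05. fail to reject H0.

H = 1.8989, df = 2, p = 0.386957, fail to reject H0.


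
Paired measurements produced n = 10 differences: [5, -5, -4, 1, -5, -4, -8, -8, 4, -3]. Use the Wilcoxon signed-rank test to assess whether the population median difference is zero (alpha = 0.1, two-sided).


Step 1: Drop any zero differences (none here) and take |d_i|.
|d| = [5, 5, 4, 1, 5, 4, 8, 8, 4, 3]
Step 2: Midrank |d_i| (ties get averaged ranks).
ranks: |5|->7, |5|->7, |4|->4, |1|->1, |5|->7, |4|->4, |8|->9.5, |8|->9.5, |4|->4, |3|->2
Step 3: Attach original signs; sum ranks with positive sign and with negative sign.
W+ = 7 + 1 + 4 = 12
W- = 7 + 4 + 7 + 4 + 9.5 + 9.5 + 2 = 43
(Check: W+ + W- = 55 should equal n(n+1)/2 = 55.)
Step 4: Test statistic W = min(W+, W-) = 12.
Step 5: Ties in |d|, so use the tie-corrected normal approximation.
        E[W] = n(n+1)/4 = 10*11/4 = 27.5.
        Tie groups: |d|=4 (t=3), |d|=5 (t=3), |d|=8 (t=2); sum(t^3 - t) = 54.
        Var[W] = n(n+1)(2n+1)/24 - sum(t^3-t)/48 = 2310/24 - 54/48 = 95.125.
        z = (W - E[W]) / sqrt(Var[W]) = (12 - 27.5) / 9.7532 = -1.5892.
        Two-sided p = 2*Phi(z) = 0.112010.
Step 6: alpha = 0.1. fail to reject H0.

W+ = 12, W- = 43, W = min = 12, p = 0.112010, fail to reject H0.


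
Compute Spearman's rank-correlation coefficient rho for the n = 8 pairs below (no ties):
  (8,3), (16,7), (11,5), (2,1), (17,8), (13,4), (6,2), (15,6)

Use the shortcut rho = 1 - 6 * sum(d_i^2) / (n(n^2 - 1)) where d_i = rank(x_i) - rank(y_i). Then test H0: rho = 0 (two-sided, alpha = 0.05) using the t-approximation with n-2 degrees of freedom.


Step 1: Rank x and y separately (midranks; no ties here).
rank(x): 8->3, 16->7, 11->4, 2->1, 17->8, 13->5, 6->2, 15->6
rank(y): 3->3, 7->7, 5->5, 1->1, 8->8, 4->4, 2->2, 6->6
Step 2: d_i = R_x(i) - R_y(i); compute d_i^2.
  (3-3)^2=0, (7-7)^2=0, (4-5)^2=1, (1-1)^2=0, (8-8)^2=0, (5-4)^2=1, (2-2)^2=0, (6-6)^2=0
sum(d^2) = 2.
Step 3: rho = 1 - 6*2 / (8*(8^2 - 1)) = 1 - 12/504 = 0.976190.
Step 4: Under H0, t = rho * sqrt((n-2)/(1-rho^2)) = 11.0235 ~ t(6).
Step 5: Two-sided p-value from the t-distribution with 6 df = 0.000033.
Step 6: alpha = 0.05. reject H0.

rho = 0.9762, p = 0.000033, reject H0 at alpha = 0.05.
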